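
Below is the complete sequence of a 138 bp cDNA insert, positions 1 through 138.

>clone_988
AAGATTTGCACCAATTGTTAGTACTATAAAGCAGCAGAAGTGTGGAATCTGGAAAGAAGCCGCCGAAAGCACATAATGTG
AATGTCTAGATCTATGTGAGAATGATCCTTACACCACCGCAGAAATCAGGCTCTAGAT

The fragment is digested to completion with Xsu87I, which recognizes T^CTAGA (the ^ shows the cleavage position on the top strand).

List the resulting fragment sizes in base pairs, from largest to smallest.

Xsu87I sites (TCTAGA) start at positions 85, 132.
Xsu87I cuts after the first base of each site, so after positions 85, 132.
Linear molecule, 2 cuts → 3 fragments:
  1–85 → 85 bp
  86–132 → 47 bp
  133–138 → 6 bp
Sorted largest to smallest: 85, 47, 6 bp.

85, 47, 6 bp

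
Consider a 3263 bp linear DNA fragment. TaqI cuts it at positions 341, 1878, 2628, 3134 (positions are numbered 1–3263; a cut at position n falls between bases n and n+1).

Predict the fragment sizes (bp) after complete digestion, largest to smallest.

Linear molecule, 4 cuts → 5 fragments:
  341 − 0 = 341 bp
  1878 − 341 = 1537 bp
  2628 − 1878 = 750 bp
  3134 − 2628 = 506 bp
  3263 − 3134 = 129 bp
Sorted largest to smallest: 1537, 750, 506, 341, 129 bp.

1537, 750, 506, 341, 129 bp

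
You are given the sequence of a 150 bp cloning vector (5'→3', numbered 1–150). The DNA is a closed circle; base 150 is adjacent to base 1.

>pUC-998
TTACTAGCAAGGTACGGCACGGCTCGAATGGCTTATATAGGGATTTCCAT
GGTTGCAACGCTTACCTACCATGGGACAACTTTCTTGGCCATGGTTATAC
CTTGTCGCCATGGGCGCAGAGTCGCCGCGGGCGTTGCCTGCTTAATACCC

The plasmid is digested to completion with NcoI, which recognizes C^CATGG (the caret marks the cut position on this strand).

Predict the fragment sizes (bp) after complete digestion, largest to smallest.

NcoI sites (CCATGG) start at positions 47, 69, 89, 108.
NcoI cuts after the first base of each site, so after positions 47, 69, 89, 108.
Circular molecule, 4 cuts → 4 fragments:
  48–69 → 22 bp
  70–89 → 20 bp
  90–108 → 19 bp
  109–150 then 1–47 → 42 + 47 = 89 bp
Sorted largest to smallest: 89, 22, 20, 19 bp.

89, 22, 20, 19 bp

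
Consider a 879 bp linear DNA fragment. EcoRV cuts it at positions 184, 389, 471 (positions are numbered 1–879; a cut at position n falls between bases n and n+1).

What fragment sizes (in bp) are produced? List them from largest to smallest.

Linear molecule, 3 cuts → 4 fragments:
  184 − 0 = 184 bp
  389 − 184 = 205 bp
  471 − 389 = 82 bp
  879 − 471 = 408 bp
Sorted largest to smallest: 408, 205, 184, 82 bp.

408, 205, 184, 82 bp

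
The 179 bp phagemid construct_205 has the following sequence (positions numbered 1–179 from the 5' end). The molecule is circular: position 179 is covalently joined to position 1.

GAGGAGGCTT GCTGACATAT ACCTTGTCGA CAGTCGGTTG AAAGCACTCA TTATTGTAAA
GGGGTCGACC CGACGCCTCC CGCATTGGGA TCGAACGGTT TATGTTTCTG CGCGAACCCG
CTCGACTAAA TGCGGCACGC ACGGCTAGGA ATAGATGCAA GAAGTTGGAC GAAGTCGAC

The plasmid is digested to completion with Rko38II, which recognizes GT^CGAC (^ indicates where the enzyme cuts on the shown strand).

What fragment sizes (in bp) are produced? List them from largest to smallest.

110, 38, 31 bp

Rko38II sites (GTCGAC) start at positions 26, 64, 174.
Rko38II cuts after base 2 of each site, so after positions 27, 65, 175.
Circular molecule, 3 cuts → 3 fragments:
  28–65 → 38 bp
  66–175 → 110 bp
  176–179 then 1–27 → 4 + 27 = 31 bp
Sorted largest to smallest: 110, 38, 31 bp.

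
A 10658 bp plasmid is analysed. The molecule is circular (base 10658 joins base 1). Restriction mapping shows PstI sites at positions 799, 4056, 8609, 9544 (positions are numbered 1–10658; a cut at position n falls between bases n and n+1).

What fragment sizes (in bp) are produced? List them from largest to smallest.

Circular molecule, 4 cuts → 4 fragments:
  4056 − 799 = 3257 bp
  8609 − 4056 = 4553 bp
  9544 − 8609 = 935 bp
  wrap: 10658 − 9544 + 799 = 1913 bp
Sorted largest to smallest: 4553, 3257, 1913, 935 bp.

4553, 3257, 1913, 935 bp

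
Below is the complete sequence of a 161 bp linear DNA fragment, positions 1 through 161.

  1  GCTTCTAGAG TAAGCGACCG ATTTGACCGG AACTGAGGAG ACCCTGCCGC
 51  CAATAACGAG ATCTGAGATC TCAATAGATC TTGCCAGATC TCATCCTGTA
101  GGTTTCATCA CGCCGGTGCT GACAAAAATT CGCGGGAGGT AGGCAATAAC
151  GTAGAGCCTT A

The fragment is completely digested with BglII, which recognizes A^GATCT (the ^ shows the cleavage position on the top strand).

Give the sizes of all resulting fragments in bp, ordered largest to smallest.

BglII sites (AGATCT) start at positions 59, 66, 76, 86.
BglII cuts after the first base of each site, so after positions 59, 66, 76, 86.
Linear molecule, 4 cuts → 5 fragments:
  1–59 → 59 bp
  60–66 → 7 bp
  67–76 → 10 bp
  77–86 → 10 bp
  87–161 → 75 bp
Sorted largest to smallest: 75, 59, 10, 10, 7 bp.

75, 59, 10, 10, 7 bp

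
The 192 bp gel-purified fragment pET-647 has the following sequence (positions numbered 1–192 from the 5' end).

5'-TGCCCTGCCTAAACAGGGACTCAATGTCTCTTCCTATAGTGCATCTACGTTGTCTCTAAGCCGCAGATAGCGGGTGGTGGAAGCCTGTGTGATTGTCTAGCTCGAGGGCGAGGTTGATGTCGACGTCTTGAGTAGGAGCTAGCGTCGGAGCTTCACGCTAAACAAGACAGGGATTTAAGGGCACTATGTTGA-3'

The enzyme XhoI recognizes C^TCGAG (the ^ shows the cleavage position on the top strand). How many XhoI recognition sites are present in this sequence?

CTCGAG occurs starting at position 101.
XhoI cuts at 1 site.

1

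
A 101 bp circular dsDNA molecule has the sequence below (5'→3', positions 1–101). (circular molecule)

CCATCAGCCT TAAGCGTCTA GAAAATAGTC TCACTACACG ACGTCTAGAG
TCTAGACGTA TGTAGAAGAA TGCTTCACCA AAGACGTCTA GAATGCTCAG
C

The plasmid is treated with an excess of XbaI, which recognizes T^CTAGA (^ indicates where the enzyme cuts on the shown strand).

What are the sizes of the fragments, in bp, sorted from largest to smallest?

36, 31, 27, 7 bp

XbaI sites (TCTAGA) start at positions 17, 44, 51, 87.
XbaI cuts after the first base of each site, so after positions 17, 44, 51, 87.
Circular molecule, 4 cuts → 4 fragments:
  18–44 → 27 bp
  45–51 → 7 bp
  52–87 → 36 bp
  88–101 then 1–17 → 14 + 17 = 31 bp
Sorted largest to smallest: 36, 31, 27, 7 bp.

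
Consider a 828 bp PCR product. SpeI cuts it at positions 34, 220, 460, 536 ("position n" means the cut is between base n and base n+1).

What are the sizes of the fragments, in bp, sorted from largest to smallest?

Linear molecule, 4 cuts → 5 fragments:
  34 − 0 = 34 bp
  220 − 34 = 186 bp
  460 − 220 = 240 bp
  536 − 460 = 76 bp
  828 − 536 = 292 bp
Sorted largest to smallest: 292, 240, 186, 76, 34 bp.

292, 240, 186, 76, 34 bp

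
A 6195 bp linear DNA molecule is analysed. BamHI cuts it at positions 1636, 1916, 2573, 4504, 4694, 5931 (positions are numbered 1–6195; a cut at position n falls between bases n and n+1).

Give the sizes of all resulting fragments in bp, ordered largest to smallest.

1931, 1636, 1237, 657, 280, 264, 190 bp

Linear molecule, 6 cuts → 7 fragments:
  1636 − 0 = 1636 bp
  1916 − 1636 = 280 bp
  2573 − 1916 = 657 bp
  4504 − 2573 = 1931 bp
  4694 − 4504 = 190 bp
  5931 − 4694 = 1237 bp
  6195 − 5931 = 264 bp
Sorted largest to smallest: 1931, 1636, 1237, 657, 280, 264, 190 bp.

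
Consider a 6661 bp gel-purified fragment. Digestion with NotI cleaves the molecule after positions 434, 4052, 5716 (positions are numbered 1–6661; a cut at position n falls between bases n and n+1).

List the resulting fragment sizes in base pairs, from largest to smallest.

Linear molecule, 3 cuts → 4 fragments:
  434 − 0 = 434 bp
  4052 − 434 = 3618 bp
  5716 − 4052 = 1664 bp
  6661 − 5716 = 945 bp
Sorted largest to smallest: 3618, 1664, 945, 434 bp.

3618, 1664, 945, 434 bp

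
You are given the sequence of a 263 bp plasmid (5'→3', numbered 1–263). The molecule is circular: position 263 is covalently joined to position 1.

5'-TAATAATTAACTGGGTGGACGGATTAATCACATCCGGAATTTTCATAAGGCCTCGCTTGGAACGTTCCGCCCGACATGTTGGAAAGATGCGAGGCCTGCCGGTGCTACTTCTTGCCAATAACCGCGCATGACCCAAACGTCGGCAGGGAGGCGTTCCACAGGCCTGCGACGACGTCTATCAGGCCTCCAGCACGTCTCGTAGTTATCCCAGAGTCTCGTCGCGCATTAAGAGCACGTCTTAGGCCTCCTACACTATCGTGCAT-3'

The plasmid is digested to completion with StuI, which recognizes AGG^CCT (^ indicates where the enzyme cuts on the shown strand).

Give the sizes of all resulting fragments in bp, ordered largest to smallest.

StuI sites (AGGCCT) start at positions 48, 92, 160, 181, 241.
StuI cuts after base 3 of each site, so after positions 50, 94, 162, 183, 243.
Circular molecule, 5 cuts → 5 fragments:
  51–94 → 44 bp
  95–162 → 68 bp
  163–183 → 21 bp
  184–243 → 60 bp
  244–263 then 1–50 → 20 + 50 = 70 bp
Sorted largest to smallest: 70, 68, 60, 44, 21 bp.

70, 68, 60, 44, 21 bp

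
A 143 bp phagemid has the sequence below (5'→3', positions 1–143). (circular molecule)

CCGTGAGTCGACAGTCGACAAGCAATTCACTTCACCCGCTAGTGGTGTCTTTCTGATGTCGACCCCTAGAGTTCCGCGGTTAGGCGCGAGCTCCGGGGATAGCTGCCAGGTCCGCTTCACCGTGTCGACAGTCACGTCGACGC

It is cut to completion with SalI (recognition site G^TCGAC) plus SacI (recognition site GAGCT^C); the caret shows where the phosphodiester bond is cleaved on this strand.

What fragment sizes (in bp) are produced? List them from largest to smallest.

44, 34, 32, 14, 12, 7 bp

SalI sites (GTCGAC) start at positions 7, 14, 58, 124, 136.
SalI cuts after the first base of each site, so after positions 7, 14, 58, 124, 136.
The SacI site (GAGCTC) starts at position 88.
SacI cuts after base 5 of each site (before the last base), so after position 92.
Combined cut positions: 7, 14, 58, 92, 124, 136.
Circular molecule, 6 cuts → 6 fragments:
  8–14 → 7 bp
  15–58 → 44 bp
  59–92 → 34 bp
  93–124 → 32 bp
  125–136 → 12 bp
  137–143 then 1–7 → 7 + 7 = 14 bp
Sorted largest to smallest: 44, 34, 32, 14, 12, 7 bp.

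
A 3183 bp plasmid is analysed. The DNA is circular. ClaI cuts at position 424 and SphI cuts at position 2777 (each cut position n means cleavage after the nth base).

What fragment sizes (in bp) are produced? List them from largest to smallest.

2353, 830 bp

Combined cut positions (sorted): 424, 2777.
Circular molecule, 2 cuts → 2 fragments:
  2777 − 424 = 2353 bp
  wrap: 3183 − 2777 + 424 = 830 bp
Sorted largest to smallest: 2353, 830 bp.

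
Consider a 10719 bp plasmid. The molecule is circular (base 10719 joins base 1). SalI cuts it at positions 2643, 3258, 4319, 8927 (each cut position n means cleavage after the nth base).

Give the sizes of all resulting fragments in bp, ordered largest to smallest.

Circular molecule, 4 cuts → 4 fragments:
  3258 − 2643 = 615 bp
  4319 − 3258 = 1061 bp
  8927 − 4319 = 4608 bp
  wrap: 10719 − 8927 + 2643 = 4435 bp
Sorted largest to smallest: 4608, 4435, 1061, 615 bp.

4608, 4435, 1061, 615 bp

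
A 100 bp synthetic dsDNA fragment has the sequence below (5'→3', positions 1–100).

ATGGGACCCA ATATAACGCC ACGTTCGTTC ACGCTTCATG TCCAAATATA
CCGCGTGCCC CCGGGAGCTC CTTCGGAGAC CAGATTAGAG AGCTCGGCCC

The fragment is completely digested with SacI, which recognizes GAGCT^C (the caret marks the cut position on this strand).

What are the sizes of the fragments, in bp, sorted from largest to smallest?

SacI sites (GAGCTC) start at positions 65, 90.
SacI cuts after base 5 of each site (before the last base), so after positions 69, 94.
Linear molecule, 2 cuts → 3 fragments:
  1–69 → 69 bp
  70–94 → 25 bp
  95–100 → 6 bp
Sorted largest to smallest: 69, 25, 6 bp.

69, 25, 6 bp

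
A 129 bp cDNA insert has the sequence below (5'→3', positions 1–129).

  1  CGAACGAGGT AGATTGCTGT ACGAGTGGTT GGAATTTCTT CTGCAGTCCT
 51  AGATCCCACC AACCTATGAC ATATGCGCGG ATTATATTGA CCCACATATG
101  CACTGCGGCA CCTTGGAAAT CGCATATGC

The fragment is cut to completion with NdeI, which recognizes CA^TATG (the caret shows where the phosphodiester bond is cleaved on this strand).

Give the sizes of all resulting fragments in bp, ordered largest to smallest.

71, 28, 25, 5 bp

NdeI sites (CATATG) start at positions 70, 95, 123.
NdeI cuts after base 2 of each site, so after positions 71, 96, 124.
Linear molecule, 3 cuts → 4 fragments:
  1–71 → 71 bp
  72–96 → 25 bp
  97–124 → 28 bp
  125–129 → 5 bp
Sorted largest to smallest: 71, 28, 25, 5 bp.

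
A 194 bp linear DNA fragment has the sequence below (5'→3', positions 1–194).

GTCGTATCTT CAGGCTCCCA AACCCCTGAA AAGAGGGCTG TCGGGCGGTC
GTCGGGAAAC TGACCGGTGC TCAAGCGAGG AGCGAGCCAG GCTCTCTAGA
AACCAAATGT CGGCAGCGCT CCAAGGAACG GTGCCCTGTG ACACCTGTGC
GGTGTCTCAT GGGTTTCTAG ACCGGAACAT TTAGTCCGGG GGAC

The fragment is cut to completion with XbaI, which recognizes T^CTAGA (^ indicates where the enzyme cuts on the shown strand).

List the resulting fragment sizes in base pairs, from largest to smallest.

95, 71, 28 bp

XbaI sites (TCTAGA) start at positions 95, 166.
XbaI cuts after the first base of each site, so after positions 95, 166.
Linear molecule, 2 cuts → 3 fragments:
  1–95 → 95 bp
  96–166 → 71 bp
  167–194 → 28 bp
Sorted largest to smallest: 95, 71, 28 bp.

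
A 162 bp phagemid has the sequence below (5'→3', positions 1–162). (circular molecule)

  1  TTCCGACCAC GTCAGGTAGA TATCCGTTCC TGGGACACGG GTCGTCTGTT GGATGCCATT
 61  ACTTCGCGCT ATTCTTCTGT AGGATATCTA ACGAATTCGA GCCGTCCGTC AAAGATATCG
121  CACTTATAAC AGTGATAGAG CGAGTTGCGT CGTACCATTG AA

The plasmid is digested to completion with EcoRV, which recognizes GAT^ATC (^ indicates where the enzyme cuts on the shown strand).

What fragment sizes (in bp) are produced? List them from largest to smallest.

67, 64, 31 bp

EcoRV sites (GATATC) start at positions 19, 83, 114.
EcoRV cuts after base 3 of each site, so after positions 21, 85, 116.
Circular molecule, 3 cuts → 3 fragments:
  22–85 → 64 bp
  86–116 → 31 bp
  117–162 then 1–21 → 46 + 21 = 67 bp
Sorted largest to smallest: 67, 64, 31 bp.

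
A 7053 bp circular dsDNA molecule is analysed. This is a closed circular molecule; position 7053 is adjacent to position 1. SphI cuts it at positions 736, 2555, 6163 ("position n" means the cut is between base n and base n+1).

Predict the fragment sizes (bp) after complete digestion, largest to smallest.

3608, 1819, 1626 bp

Circular molecule, 3 cuts → 3 fragments:
  2555 − 736 = 1819 bp
  6163 − 2555 = 3608 bp
  wrap: 7053 − 6163 + 736 = 1626 bp
Sorted largest to smallest: 3608, 1819, 1626 bp.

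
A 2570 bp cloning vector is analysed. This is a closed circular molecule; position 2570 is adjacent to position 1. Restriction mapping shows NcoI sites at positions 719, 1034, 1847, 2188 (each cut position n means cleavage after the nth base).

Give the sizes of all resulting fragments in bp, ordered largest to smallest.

Circular molecule, 4 cuts → 4 fragments:
  1034 − 719 = 315 bp
  1847 − 1034 = 813 bp
  2188 − 1847 = 341 bp
  wrap: 2570 − 2188 + 719 = 1101 bp
Sorted largest to smallest: 1101, 813, 341, 315 bp.

1101, 813, 341, 315 bp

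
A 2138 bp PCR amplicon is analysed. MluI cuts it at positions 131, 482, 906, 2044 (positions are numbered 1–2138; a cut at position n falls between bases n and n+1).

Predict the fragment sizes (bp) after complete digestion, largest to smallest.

1138, 424, 351, 131, 94 bp

Linear molecule, 4 cuts → 5 fragments:
  131 − 0 = 131 bp
  482 − 131 = 351 bp
  906 − 482 = 424 bp
  2044 − 906 = 1138 bp
  2138 − 2044 = 94 bp
Sorted largest to smallest: 1138, 424, 351, 131, 94 bp.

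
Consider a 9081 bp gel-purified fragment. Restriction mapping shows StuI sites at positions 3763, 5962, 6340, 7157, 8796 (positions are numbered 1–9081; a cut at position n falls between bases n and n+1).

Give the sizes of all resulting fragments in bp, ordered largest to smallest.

3763, 2199, 1639, 817, 378, 285 bp

Linear molecule, 5 cuts → 6 fragments:
  3763 − 0 = 3763 bp
  5962 − 3763 = 2199 bp
  6340 − 5962 = 378 bp
  7157 − 6340 = 817 bp
  8796 − 7157 = 1639 bp
  9081 − 8796 = 285 bp
Sorted largest to smallest: 3763, 2199, 1639, 817, 378, 285 bp.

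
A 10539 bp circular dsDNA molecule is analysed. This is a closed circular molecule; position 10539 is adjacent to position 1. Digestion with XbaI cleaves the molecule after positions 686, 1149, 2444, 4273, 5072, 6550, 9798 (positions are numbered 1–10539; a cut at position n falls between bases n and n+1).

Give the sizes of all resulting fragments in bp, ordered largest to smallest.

Circular molecule, 7 cuts → 7 fragments:
  1149 − 686 = 463 bp
  2444 − 1149 = 1295 bp
  4273 − 2444 = 1829 bp
  5072 − 4273 = 799 bp
  6550 − 5072 = 1478 bp
  9798 − 6550 = 3248 bp
  wrap: 10539 − 9798 + 686 = 1427 bp
Sorted largest to smallest: 3248, 1829, 1478, 1427, 1295, 799, 463 bp.

3248, 1829, 1478, 1427, 1295, 799, 463 bp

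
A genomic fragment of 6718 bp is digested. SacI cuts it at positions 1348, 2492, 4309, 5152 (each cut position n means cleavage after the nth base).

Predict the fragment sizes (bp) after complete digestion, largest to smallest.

Linear molecule, 4 cuts → 5 fragments:
  1348 − 0 = 1348 bp
  2492 − 1348 = 1144 bp
  4309 − 2492 = 1817 bp
  5152 − 4309 = 843 bp
  6718 − 5152 = 1566 bp
Sorted largest to smallest: 1817, 1566, 1348, 1144, 843 bp.

1817, 1566, 1348, 1144, 843 bp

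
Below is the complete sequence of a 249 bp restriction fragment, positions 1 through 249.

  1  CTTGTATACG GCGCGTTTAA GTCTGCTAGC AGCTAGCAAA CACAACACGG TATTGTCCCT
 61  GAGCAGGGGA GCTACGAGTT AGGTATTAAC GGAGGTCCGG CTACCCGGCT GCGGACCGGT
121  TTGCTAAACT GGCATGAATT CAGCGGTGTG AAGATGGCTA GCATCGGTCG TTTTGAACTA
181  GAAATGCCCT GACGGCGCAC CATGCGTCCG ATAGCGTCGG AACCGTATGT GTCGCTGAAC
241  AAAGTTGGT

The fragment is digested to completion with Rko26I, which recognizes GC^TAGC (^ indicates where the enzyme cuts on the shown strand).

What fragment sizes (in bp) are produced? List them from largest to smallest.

125, 91, 26, 7 bp

Rko26I sites (GCTAGC) start at positions 25, 32, 157.
Rko26I cuts after base 2 of each site, so after positions 26, 33, 158.
Linear molecule, 3 cuts → 4 fragments:
  1–26 → 26 bp
  27–33 → 7 bp
  34–158 → 125 bp
  159–249 → 91 bp
Sorted largest to smallest: 125, 91, 26, 7 bp.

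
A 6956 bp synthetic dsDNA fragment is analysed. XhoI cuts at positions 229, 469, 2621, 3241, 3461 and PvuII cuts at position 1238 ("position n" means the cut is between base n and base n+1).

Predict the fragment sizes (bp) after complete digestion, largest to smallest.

3495, 1383, 769, 620, 240, 229, 220 bp

Combined cut positions (sorted): 229, 469, 1238, 2621, 3241, 3461.
Linear molecule, 6 cuts → 7 fragments:
  229 − 0 = 229 bp
  469 − 229 = 240 bp
  1238 − 469 = 769 bp
  2621 − 1238 = 1383 bp
  3241 − 2621 = 620 bp
  3461 − 3241 = 220 bp
  6956 − 3461 = 3495 bp
Sorted largest to smallest: 3495, 1383, 769, 620, 240, 229, 220 bp.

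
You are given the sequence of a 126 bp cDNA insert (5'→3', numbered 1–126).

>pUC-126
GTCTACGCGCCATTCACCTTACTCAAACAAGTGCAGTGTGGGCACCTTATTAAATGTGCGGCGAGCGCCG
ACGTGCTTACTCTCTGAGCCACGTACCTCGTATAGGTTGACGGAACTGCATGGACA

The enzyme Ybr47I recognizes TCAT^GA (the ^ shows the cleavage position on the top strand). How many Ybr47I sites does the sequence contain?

0

No occurrence of TCATGA is present in the sequence.
Ybr47I does not cut: 0 sites.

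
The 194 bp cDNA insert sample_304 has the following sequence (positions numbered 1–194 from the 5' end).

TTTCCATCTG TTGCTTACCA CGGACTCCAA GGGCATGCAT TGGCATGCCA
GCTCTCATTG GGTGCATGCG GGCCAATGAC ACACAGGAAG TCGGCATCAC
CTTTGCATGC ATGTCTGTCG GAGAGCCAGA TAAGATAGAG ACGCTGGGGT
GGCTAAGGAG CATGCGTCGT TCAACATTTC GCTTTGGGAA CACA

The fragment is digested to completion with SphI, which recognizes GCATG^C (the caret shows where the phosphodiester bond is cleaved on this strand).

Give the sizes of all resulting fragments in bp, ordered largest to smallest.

SphI sites (GCATGC) start at positions 33, 43, 64, 105, 160.
SphI cuts after base 5 of each site (before the last base), so after positions 37, 47, 68, 109, 164.
Linear molecule, 5 cuts → 6 fragments:
  1–37 → 37 bp
  38–47 → 10 bp
  48–68 → 21 bp
  69–109 → 41 bp
  110–164 → 55 bp
  165–194 → 30 bp
Sorted largest to smallest: 55, 41, 37, 30, 21, 10 bp.

55, 41, 37, 30, 21, 10 bp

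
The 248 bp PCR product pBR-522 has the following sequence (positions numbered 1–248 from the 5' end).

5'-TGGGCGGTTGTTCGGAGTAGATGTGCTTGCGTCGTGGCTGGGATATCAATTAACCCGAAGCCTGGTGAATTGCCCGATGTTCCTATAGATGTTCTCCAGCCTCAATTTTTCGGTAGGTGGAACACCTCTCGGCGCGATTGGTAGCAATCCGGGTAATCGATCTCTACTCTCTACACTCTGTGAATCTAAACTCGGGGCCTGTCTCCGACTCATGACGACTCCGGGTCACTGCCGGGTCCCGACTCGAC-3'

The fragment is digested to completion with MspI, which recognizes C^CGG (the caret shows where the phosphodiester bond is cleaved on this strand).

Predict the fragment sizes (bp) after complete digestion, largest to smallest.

MspI sites (CCGG) start at positions 149, 221, 232.
MspI cuts after the first base of each site, so after positions 149, 221, 232.
Linear molecule, 3 cuts → 4 fragments:
  1–149 → 149 bp
  150–221 → 72 bp
  222–232 → 11 bp
  233–248 → 16 bp
Sorted largest to smallest: 149, 72, 16, 11 bp.

149, 72, 16, 11 bp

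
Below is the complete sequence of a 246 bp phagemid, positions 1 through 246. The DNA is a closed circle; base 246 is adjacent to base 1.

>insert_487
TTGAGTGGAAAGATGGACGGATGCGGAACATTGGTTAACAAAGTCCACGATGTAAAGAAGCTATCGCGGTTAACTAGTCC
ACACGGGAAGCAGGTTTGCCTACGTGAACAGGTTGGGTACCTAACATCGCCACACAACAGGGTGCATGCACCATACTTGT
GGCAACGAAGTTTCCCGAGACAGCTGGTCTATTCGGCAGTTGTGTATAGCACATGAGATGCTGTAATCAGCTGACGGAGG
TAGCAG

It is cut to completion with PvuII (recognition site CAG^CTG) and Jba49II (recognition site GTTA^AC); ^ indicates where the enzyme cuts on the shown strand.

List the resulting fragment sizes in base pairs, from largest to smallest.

111, 53, 47, 35 bp

PvuII sites (CAGCTG) start at positions 181, 228.
PvuII cuts after base 3 of each site, so after positions 183, 230.
Jba49II sites (GTTAAC) start at positions 34, 69.
Jba49II cuts after base 4 of each site, so after positions 37, 72.
Combined cut positions: 37, 72, 183, 230.
Circular molecule, 4 cuts → 4 fragments:
  38–72 → 35 bp
  73–183 → 111 bp
  184–230 → 47 bp
  231–246 then 1–37 → 16 + 37 = 53 bp
Sorted largest to smallest: 111, 53, 47, 35 bp.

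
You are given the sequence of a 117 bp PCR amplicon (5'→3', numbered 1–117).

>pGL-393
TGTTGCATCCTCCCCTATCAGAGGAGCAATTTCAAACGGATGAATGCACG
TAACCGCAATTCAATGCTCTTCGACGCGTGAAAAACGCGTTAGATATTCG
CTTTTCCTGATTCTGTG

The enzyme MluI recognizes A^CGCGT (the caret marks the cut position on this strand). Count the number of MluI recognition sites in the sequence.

ACGCGT occurs starting at positions 74, 85.
MluI cuts at 2 sites.

2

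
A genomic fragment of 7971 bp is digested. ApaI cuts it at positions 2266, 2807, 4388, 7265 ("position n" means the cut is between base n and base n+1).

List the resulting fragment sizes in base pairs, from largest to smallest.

2877, 2266, 1581, 706, 541 bp

Linear molecule, 4 cuts → 5 fragments:
  2266 − 0 = 2266 bp
  2807 − 2266 = 541 bp
  4388 − 2807 = 1581 bp
  7265 − 4388 = 2877 bp
  7971 − 7265 = 706 bp
Sorted largest to smallest: 2877, 2266, 1581, 706, 541 bp.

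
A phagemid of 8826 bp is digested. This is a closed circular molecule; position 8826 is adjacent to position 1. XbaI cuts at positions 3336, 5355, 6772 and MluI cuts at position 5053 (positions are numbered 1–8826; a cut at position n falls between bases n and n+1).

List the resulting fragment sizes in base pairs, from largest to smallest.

Combined cut positions (sorted): 3336, 5053, 5355, 6772.
Circular molecule, 4 cuts → 4 fragments:
  5053 − 3336 = 1717 bp
  5355 − 5053 = 302 bp
  6772 − 5355 = 1417 bp
  wrap: 8826 − 6772 + 3336 = 5390 bp
Sorted largest to smallest: 5390, 1717, 1417, 302 bp.

5390, 1717, 1417, 302 bp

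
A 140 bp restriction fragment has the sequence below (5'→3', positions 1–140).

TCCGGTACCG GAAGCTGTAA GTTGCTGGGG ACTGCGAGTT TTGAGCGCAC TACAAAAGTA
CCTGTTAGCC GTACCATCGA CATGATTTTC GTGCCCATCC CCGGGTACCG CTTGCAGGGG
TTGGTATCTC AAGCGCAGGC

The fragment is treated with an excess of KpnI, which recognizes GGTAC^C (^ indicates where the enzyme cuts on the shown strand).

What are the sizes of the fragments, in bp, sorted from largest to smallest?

KpnI sites (GGTACC) start at positions 4, 104.
KpnI cuts after base 5 of each site (before the last base), so after positions 8, 108.
Linear molecule, 2 cuts → 3 fragments:
  1–8 → 8 bp
  9–108 → 100 bp
  109–140 → 32 bp
Sorted largest to smallest: 100, 32, 8 bp.

100, 32, 8 bp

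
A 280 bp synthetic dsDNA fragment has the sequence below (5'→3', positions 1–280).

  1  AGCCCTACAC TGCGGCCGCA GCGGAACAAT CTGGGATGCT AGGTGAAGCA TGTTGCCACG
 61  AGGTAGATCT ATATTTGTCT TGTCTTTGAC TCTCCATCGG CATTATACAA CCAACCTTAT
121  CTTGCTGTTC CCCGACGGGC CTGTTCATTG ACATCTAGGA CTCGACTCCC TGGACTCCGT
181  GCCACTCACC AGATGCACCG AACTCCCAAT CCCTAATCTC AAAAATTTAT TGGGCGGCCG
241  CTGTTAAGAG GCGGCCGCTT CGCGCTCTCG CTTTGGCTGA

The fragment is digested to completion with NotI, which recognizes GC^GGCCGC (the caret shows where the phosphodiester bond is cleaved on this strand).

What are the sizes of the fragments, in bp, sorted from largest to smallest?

222, 28, 17, 13 bp

NotI sites (GCGGCCGC) start at positions 12, 234, 251.
NotI cuts after base 2 of each site, so after positions 13, 235, 252.
Linear molecule, 3 cuts → 4 fragments:
  1–13 → 13 bp
  14–235 → 222 bp
  236–252 → 17 bp
  253–280 → 28 bp
Sorted largest to smallest: 222, 28, 17, 13 bp.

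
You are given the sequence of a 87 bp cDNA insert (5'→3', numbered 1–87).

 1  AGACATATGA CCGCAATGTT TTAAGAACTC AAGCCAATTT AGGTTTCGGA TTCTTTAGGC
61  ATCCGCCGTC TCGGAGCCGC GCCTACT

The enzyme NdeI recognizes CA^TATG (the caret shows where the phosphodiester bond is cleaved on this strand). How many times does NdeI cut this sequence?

CATATG occurs starting at position 4.
NdeI cuts at 1 site.

1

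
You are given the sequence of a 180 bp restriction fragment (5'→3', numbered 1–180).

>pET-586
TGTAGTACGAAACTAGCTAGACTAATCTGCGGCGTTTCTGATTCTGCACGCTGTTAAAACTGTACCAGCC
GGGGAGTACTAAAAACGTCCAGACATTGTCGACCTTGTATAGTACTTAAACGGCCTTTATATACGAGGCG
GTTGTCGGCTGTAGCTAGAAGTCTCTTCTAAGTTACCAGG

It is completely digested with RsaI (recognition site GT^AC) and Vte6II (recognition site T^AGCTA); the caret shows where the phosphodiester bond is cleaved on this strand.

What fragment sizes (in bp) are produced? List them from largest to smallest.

RsaI sites (GTAC) start at positions 5, 62, 76, 112.
RsaI cuts after base 2 of each site, so after positions 6, 63, 77, 113.
Vte6II sites (TAGCTA) start at positions 14, 152.
Vte6II cuts after the first base of each site, so after positions 14, 152.
Combined cut positions: 6, 14, 63, 77, 113, 152.
Linear molecule, 6 cuts → 7 fragments:
  1–6 → 6 bp
  7–14 → 8 bp
  15–63 → 49 bp
  64–77 → 14 bp
  78–113 → 36 bp
  114–152 → 39 bp
  153–180 → 28 bp
Sorted largest to smallest: 49, 39, 36, 28, 14, 8, 6 bp.

49, 39, 36, 28, 14, 8, 6 bp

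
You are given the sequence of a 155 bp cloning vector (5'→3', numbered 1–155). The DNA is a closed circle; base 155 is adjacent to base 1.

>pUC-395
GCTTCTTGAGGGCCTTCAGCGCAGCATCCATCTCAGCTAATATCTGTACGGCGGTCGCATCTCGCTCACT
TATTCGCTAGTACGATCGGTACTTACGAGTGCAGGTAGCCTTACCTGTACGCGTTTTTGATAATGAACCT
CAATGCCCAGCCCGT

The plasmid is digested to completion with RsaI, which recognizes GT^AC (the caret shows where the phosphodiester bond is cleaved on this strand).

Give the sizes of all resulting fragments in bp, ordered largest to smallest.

84, 34, 28, 9 bp

RsaI sites (GTAC) start at positions 46, 80, 89, 117.
RsaI cuts after base 2 of each site, so after positions 47, 81, 90, 118.
Circular molecule, 4 cuts → 4 fragments:
  48–81 → 34 bp
  82–90 → 9 bp
  91–118 → 28 bp
  119–155 then 1–47 → 37 + 47 = 84 bp
Sorted largest to smallest: 84, 34, 28, 9 bp.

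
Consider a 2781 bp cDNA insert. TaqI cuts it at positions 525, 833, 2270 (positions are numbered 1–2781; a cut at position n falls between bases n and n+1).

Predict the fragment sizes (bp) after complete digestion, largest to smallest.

Linear molecule, 3 cuts → 4 fragments:
  525 − 0 = 525 bp
  833 − 525 = 308 bp
  2270 − 833 = 1437 bp
  2781 − 2270 = 511 bp
Sorted largest to smallest: 1437, 525, 511, 308 bp.

1437, 525, 511, 308 bp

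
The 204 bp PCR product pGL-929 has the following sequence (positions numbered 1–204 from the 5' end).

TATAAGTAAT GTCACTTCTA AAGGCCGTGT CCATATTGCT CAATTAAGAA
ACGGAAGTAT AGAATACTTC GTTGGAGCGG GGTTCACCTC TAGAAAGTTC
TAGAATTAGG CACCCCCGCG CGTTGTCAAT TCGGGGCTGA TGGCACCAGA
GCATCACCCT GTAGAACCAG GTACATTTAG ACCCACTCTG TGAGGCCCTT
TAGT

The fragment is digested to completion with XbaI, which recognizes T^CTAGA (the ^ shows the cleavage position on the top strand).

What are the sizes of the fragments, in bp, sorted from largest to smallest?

XbaI sites (TCTAGA) start at positions 89, 99.
XbaI cuts after the first base of each site, so after positions 89, 99.
Linear molecule, 2 cuts → 3 fragments:
  1–89 → 89 bp
  90–99 → 10 bp
  100–204 → 105 bp
Sorted largest to smallest: 105, 89, 10 bp.

105, 89, 10 bp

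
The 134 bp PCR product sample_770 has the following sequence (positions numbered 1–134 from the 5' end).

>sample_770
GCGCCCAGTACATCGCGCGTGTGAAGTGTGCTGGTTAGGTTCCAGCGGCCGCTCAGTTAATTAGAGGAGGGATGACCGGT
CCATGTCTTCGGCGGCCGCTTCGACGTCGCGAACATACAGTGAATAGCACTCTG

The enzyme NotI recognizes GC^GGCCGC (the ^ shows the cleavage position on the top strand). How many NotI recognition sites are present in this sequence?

GCGGCCGC occurs starting at positions 45, 92.
NotI cuts at 2 sites.

2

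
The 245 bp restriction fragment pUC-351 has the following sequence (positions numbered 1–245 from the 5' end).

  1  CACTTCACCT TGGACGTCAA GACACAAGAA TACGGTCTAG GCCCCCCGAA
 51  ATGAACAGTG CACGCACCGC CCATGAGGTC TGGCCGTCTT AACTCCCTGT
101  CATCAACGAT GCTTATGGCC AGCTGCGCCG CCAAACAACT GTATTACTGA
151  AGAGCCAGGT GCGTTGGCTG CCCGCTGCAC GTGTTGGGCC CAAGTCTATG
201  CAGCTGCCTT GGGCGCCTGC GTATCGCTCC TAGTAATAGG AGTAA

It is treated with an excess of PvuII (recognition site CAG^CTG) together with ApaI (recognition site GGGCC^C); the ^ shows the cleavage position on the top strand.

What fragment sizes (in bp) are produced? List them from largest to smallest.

122, 68, 42, 13 bp

PvuII sites (CAGCTG) start at positions 120, 201.
PvuII cuts after base 3 of each site, so after positions 122, 203.
The ApaI site (GGGCCC) starts at position 186.
ApaI cuts after base 5 of each site (before the last base), so after position 190.
Combined cut positions: 122, 190, 203.
Linear molecule, 3 cuts → 4 fragments:
  1–122 → 122 bp
  123–190 → 68 bp
  191–203 → 13 bp
  204–245 → 42 bp
Sorted largest to smallest: 122, 68, 42, 13 bp.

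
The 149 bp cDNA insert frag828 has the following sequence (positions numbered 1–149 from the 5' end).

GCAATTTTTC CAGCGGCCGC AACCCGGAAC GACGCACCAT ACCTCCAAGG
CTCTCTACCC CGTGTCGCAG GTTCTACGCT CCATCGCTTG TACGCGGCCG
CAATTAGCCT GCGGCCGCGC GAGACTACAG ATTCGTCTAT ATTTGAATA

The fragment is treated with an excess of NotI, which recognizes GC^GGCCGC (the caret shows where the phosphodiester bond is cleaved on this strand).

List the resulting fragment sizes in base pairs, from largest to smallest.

81, 37, 17, 14 bp

NotI sites (GCGGCCGC) start at positions 13, 94, 111.
NotI cuts after base 2 of each site, so after positions 14, 95, 112.
Linear molecule, 3 cuts → 4 fragments:
  1–14 → 14 bp
  15–95 → 81 bp
  96–112 → 17 bp
  113–149 → 37 bp
Sorted largest to smallest: 81, 37, 17, 14 bp.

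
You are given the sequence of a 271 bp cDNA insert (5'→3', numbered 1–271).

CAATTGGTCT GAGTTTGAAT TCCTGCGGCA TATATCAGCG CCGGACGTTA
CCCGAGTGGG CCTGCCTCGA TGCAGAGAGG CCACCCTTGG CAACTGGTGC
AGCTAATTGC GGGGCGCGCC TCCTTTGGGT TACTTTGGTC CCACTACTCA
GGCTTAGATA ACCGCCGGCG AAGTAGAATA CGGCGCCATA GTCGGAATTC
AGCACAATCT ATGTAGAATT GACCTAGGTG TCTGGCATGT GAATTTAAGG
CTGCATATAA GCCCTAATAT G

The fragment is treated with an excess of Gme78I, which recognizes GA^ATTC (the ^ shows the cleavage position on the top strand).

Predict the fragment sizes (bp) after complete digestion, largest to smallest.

Gme78I sites (GAATTC) start at positions 17, 195.
Gme78I cuts after base 2 of each site, so after positions 18, 196.
Linear molecule, 2 cuts → 3 fragments:
  1–18 → 18 bp
  19–196 → 178 bp
  197–271 → 75 bp
Sorted largest to smallest: 178, 75, 18 bp.

178, 75, 18 bp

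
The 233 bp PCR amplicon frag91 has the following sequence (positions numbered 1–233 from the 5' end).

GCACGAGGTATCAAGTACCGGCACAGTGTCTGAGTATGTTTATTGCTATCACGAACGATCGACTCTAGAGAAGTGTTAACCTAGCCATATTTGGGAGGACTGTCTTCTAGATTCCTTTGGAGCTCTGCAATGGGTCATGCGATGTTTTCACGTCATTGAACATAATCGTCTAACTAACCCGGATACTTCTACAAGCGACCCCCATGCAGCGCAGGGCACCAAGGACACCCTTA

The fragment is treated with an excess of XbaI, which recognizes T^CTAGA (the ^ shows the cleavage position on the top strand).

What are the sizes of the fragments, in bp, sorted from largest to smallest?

XbaI sites (TCTAGA) start at positions 64, 106.
XbaI cuts after the first base of each site, so after positions 64, 106.
Linear molecule, 2 cuts → 3 fragments:
  1–64 → 64 bp
  65–106 → 42 bp
  107–233 → 127 bp
Sorted largest to smallest: 127, 64, 42 bp.

127, 64, 42 bp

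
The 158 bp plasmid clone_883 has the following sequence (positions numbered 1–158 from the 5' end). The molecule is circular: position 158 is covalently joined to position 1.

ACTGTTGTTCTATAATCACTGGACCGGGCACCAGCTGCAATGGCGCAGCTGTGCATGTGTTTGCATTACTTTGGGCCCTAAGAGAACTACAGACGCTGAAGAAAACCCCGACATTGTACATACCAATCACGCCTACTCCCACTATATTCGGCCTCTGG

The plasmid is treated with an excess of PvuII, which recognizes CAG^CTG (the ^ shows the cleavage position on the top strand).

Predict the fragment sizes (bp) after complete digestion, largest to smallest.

PvuII sites (CAGCTG) start at positions 32, 46.
PvuII cuts after base 3 of each site, so after positions 34, 48.
Circular molecule, 2 cuts → 2 fragments:
  35–48 → 14 bp
  49–158 then 1–34 → 110 + 34 = 144 bp
Sorted largest to smallest: 144, 14 bp.

144, 14 bp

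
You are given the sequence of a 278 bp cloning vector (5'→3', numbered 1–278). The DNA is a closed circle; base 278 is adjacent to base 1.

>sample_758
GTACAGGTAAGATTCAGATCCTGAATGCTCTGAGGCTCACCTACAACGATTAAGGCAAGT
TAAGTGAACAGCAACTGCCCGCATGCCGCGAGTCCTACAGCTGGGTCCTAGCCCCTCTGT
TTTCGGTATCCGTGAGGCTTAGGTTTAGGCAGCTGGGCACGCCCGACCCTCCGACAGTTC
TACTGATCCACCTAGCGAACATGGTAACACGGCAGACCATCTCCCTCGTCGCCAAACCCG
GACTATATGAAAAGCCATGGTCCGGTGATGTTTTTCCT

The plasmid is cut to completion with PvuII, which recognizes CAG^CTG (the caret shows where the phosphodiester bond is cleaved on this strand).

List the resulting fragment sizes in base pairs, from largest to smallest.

PvuII sites (CAGCTG) start at positions 98, 150.
PvuII cuts after base 3 of each site, so after positions 100, 152.
Circular molecule, 2 cuts → 2 fragments:
  101–152 → 52 bp
  153–278 then 1–100 → 126 + 100 = 226 bp
Sorted largest to smallest: 226, 52 bp.

226, 52 bp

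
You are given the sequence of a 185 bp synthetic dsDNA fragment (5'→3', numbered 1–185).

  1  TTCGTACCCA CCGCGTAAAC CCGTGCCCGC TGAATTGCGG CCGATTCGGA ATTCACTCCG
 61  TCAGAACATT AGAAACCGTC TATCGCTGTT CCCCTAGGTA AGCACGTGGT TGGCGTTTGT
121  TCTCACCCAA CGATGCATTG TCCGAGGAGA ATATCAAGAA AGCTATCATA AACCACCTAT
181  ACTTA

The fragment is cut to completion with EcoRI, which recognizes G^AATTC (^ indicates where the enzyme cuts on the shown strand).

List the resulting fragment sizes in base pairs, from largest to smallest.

The EcoRI site (GAATTC) starts at position 49.
EcoRI cuts after the first base of each site, so after position 49.
Linear molecule, 1 cut → 2 fragments:
  1–49 → 49 bp
  50–185 → 136 bp
Sorted largest to smallest: 136, 49 bp.

136, 49 bp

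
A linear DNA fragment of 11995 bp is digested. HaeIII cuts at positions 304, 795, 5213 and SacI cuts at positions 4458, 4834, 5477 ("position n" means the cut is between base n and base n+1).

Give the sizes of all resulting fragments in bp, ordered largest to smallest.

Combined cut positions (sorted): 304, 795, 4458, 4834, 5213, 5477.
Linear molecule, 6 cuts → 7 fragments:
  304 − 0 = 304 bp
  795 − 304 = 491 bp
  4458 − 795 = 3663 bp
  4834 − 4458 = 376 bp
  5213 − 4834 = 379 bp
  5477 − 5213 = 264 bp
  11995 − 5477 = 6518 bp
Sorted largest to smallest: 6518, 3663, 491, 379, 376, 304, 264 bp.

6518, 3663, 491, 379, 376, 304, 264 bp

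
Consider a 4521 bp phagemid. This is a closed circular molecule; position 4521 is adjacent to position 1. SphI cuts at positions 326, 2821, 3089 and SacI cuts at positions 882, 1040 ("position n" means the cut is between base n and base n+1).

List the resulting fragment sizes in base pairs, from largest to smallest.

Combined cut positions (sorted): 326, 882, 1040, 2821, 3089.
Circular molecule, 5 cuts → 5 fragments:
  882 − 326 = 556 bp
  1040 − 882 = 158 bp
  2821 − 1040 = 1781 bp
  3089 − 2821 = 268 bp
  wrap: 4521 − 3089 + 326 = 1758 bp
Sorted largest to smallest: 1781, 1758, 556, 268, 158 bp.

1781, 1758, 556, 268, 158 bp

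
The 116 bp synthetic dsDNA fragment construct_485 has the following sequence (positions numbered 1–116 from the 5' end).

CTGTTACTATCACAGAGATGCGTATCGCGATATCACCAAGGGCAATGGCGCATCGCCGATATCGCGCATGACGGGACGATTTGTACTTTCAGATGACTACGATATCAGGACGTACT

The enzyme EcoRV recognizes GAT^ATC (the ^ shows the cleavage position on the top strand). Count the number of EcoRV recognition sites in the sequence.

3

GATATC occurs starting at positions 29, 58, 101.
EcoRV cuts at 3 sites.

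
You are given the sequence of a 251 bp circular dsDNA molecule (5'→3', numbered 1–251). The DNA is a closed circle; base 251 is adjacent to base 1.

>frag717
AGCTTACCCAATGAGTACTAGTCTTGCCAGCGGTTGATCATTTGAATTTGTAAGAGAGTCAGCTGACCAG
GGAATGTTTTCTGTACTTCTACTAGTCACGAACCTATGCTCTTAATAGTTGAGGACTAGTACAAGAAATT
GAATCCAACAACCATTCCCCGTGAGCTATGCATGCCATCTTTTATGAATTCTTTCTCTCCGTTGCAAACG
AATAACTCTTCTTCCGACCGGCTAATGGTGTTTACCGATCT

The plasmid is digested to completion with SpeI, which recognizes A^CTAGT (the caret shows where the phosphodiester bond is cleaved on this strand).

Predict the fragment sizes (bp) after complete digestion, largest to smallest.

143, 74, 34 bp

SpeI sites (ACTAGT) start at positions 17, 91, 125.
SpeI cuts after the first base of each site, so after positions 17, 91, 125.
Circular molecule, 3 cuts → 3 fragments:
  18–91 → 74 bp
  92–125 → 34 bp
  126–251 then 1–17 → 126 + 17 = 143 bp
Sorted largest to smallest: 143, 74, 34 bp.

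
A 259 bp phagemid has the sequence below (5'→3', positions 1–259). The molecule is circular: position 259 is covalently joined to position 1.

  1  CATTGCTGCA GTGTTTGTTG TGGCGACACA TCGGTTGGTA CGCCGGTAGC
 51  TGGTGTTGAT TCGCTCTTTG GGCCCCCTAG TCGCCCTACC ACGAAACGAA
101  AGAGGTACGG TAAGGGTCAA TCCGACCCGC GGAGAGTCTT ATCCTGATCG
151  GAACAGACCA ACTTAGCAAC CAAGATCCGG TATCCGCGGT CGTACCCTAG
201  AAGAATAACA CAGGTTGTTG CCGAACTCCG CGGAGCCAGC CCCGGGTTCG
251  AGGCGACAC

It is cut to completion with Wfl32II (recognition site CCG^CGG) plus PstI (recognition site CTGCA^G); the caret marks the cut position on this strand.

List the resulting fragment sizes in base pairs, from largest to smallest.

119, 57, 44, 39 bp

Wfl32II sites (CCGCGG) start at positions 127, 184, 228.
Wfl32II cuts after base 3 of each site, so after positions 129, 186, 230.
The PstI site (CTGCAG) starts at position 6.
PstI cuts after base 5 of each site (before the last base), so after position 10.
Combined cut positions: 10, 129, 186, 230.
Circular molecule, 4 cuts → 4 fragments:
  11–129 → 119 bp
  130–186 → 57 bp
  187–230 → 44 bp
  231–259 then 1–10 → 29 + 10 = 39 bp
Sorted largest to smallest: 119, 57, 44, 39 bp.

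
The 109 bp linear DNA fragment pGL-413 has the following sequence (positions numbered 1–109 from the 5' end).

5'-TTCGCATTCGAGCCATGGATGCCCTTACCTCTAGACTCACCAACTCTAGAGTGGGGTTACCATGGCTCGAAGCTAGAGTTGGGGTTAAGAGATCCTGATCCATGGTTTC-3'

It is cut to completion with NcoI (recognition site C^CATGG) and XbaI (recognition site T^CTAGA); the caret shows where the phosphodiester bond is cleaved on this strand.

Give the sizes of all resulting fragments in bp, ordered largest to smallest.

NcoI sites (CCATGG) start at positions 13, 60, 100.
NcoI cuts after the first base of each site, so after positions 13, 60, 100.
XbaI sites (TCTAGA) start at positions 30, 45.
XbaI cuts after the first base of each site, so after positions 30, 45.
Combined cut positions: 13, 30, 45, 60, 100.
Linear molecule, 5 cuts → 6 fragments:
  1–13 → 13 bp
  14–30 → 17 bp
  31–45 → 15 bp
  46–60 → 15 bp
  61–100 → 40 bp
  101–109 → 9 bp
Sorted largest to smallest: 40, 17, 15, 15, 13, 9 bp.

40, 17, 15, 15, 13, 9 bp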